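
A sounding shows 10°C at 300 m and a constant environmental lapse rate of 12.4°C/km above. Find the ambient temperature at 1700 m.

From 300 m to 1700 m (environmental): cools by 12.4 × 1.4 = 17.36°C, giving -7.36°C.

-7.36°C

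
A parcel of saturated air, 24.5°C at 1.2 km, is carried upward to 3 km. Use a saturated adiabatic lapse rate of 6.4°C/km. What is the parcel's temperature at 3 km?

12.98°C

Saturated adiabatic to 3000 m: -6.4 × 1.8 km = -11.52°C, so T = 12.98°C.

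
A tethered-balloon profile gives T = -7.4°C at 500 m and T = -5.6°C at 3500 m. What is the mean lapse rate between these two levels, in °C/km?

-0.6°C/km

Γ = −ΔT/Δz = (-7.4 − (-5.6)) / (3500 − 500) m
  = -1.8°C / 3 km = -0.6°C/km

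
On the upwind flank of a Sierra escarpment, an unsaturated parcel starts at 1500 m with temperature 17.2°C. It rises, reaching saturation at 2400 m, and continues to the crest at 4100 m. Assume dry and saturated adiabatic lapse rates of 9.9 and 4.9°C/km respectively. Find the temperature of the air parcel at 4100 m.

-0.04°C

1500–2400 m, dry: Δz = 0.9 km ⇒ ΔT = -8.91°C; T = 8.29°C
2400–4100 m, saturated: Δz = 1.7 km ⇒ ΔT = -8.33°C; T = -0.04°C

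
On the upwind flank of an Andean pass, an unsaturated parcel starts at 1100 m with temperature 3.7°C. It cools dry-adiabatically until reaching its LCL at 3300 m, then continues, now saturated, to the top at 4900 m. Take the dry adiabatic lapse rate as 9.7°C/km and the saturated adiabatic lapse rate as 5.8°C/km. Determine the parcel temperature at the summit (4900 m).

-26.92°C

From 1100 m to 3300 m (dry): cools by 9.7 × 2.2 = 21.34°C, giving -17.64°C.
From 3300 m to 4900 m (saturated): cools by 5.8 × 1.6 = 9.28°C, giving -26.92°C.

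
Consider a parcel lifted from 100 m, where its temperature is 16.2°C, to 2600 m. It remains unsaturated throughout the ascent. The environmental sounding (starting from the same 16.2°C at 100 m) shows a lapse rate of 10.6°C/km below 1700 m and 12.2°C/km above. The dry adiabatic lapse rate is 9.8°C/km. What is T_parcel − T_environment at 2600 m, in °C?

Parcel:
  Dry to 2600 m: -9.8 × 2.5 km = -24.5°C, so T = -8.3°C.
Environment:
  Environment, lower layer to 1700 m: -10.6 × 1.6 km = -16.96°C, so T = -0.76°C.
  Environment, upper layer to 2600 m: -12.2 × 0.9 km = -10.98°C, so T = -11.74°C.
T_parcel − T_env = -8.3 − (-11.74) = +3.44°C

+3.44°C (parcel warmer than environment)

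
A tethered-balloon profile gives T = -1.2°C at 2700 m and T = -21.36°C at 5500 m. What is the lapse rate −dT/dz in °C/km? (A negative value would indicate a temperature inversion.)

7.2°C/km

Γ = −ΔT/Δz = (-1.2 − (-21.36)) / (5500 − 2700) m
  = 20.16°C / 2.8 km = 7.2°C/km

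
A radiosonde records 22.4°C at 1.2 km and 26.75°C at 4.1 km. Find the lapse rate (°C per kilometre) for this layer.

-1.5°C/km

Γ = −ΔT/Δz = (22.4 − 26.75) / (4100 − 1200) m
  = -4.35°C / 2.9 km = -1.5°C/km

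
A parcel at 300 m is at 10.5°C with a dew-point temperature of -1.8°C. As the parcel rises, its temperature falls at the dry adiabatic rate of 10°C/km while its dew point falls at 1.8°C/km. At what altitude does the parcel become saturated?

1800 m

T and T_d converge at 10 − 1.8 = 8.2°C per km
Height above start = (10.5 − (-1.8)) / 8.2 = 1.5 km
LCL altitude = 300 m + 1500 m = 1800 m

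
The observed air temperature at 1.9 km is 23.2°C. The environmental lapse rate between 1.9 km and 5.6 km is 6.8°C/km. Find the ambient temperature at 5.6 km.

Environmental to 5600 m: -6.8 × 3.7 km = -25.16°C, so T = -1.96°C.

-1.96°C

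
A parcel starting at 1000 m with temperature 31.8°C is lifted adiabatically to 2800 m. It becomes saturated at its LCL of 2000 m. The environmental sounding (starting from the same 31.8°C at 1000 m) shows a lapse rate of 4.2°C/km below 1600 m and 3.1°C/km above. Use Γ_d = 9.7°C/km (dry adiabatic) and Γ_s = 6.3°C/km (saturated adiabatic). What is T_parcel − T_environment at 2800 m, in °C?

Parcel:
  1000 → 2000 m (dry, 9.7°C/km): ΔT = -9.7 × 1 = -9.7°C → T = 22.1°C
  2000 → 2800 m (saturated, 6.3°C/km): ΔT = -6.3 × 0.8 = -5.04°C → T = 17.06°C
Environment:
  1000 → 1600 m (environment, lower layer, 4.2°C/km): ΔT = -4.2 × 0.6 = -2.52°C → T = 29.28°C
  1600 → 2800 m (environment, upper layer, 3.1°C/km): ΔT = -3.1 × 1.2 = -3.72°C → T = 25.56°C
T_parcel − T_env = 17.06 − 25.56 = -8.5°C

-8.5°C (parcel cooler than environment)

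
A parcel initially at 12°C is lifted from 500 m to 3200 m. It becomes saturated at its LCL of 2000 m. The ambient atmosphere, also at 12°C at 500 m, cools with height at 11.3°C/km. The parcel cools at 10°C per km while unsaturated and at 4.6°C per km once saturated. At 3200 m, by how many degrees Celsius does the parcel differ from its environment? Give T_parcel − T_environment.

Parcel:
  500 → 2000 m (dry, 10°C/km): ΔT = -10 × 1.5 = -15°C → T = -3°C
  2000 → 3200 m (saturated, 4.6°C/km): ΔT = -4.6 × 1.2 = -5.52°C → T = -8.52°C
Environment:
  500 → 3200 m (environment, 11.3°C/km): ΔT = -11.3 × 2.7 = -30.51°C → T = -18.51°C
T_parcel − T_env = -8.52 − (-18.51) = +9.99°C

+9.99°C (parcel warmer than environment)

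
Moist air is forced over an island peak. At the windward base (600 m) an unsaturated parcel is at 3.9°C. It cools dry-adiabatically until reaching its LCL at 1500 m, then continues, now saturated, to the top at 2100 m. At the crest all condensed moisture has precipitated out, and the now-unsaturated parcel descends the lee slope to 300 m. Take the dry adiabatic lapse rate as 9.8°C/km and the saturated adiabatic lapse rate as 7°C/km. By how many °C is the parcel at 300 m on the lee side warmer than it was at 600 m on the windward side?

+4.62°C

600–1500 m, dry: Δz = 0.9 km ⇒ ΔT = -8.82°C; T = -4.92°C
1500–2100 m, saturated: Δz = 0.6 km ⇒ ΔT = -4.2°C; T = -9.12°C
2100–300 m, dry descent: Δz = 1.8 km ⇒ ΔT = +17.64°C; T = 8.52°C
Net change vs windward start: 8.52 − 3.9 = +4.62°C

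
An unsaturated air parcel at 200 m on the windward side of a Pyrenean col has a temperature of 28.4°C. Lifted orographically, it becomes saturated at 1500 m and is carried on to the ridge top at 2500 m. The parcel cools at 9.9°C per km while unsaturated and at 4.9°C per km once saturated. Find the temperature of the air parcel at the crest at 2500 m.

200–1500 m, dry: Δz = 1.3 km ⇒ ΔT = -12.87°C; T = 15.53°C
1500–2500 m, saturated: Δz = 1 km ⇒ ΔT = -4.9°C; T = 10.63°C

10.63°C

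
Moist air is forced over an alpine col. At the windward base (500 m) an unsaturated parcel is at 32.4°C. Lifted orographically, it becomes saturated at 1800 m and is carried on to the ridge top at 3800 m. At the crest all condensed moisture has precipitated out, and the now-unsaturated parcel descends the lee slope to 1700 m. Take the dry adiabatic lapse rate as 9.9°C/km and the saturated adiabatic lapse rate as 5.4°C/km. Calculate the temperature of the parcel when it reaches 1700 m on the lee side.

29.52°C

500–1800 m, dry: Δz = 1.3 km ⇒ ΔT = -12.87°C; T = 19.53°C
1800–3800 m, saturated: Δz = 2 km ⇒ ΔT = -10.8°C; T = 8.73°C
3800–1700 m, dry descent: Δz = 2.1 km ⇒ ΔT = +20.79°C; T = 29.52°C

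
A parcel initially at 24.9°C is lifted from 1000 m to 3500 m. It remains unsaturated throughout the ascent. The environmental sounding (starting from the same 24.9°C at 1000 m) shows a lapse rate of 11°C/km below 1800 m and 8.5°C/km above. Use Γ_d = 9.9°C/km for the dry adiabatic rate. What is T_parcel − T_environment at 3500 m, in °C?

-1.5°C (parcel cooler than environment)

Parcel:
  From 1000 m to 3500 m (dry): cools by 9.9 × 2.5 = 24.75°C, giving 0.15°C.
Environment:
  From 1000 m to 1800 m (environment, lower layer): cools by 11 × 0.8 = 8.8°C, giving 16.1°C.
  From 1800 m to 3500 m (environment, upper layer): cools by 8.5 × 1.7 = 14.45°C, giving 1.65°C.
T_parcel − T_env = 0.15 − 1.65 = -1.5°C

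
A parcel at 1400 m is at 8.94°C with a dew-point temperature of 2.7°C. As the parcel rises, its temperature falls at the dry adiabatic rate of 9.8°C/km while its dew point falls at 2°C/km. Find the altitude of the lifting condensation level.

T and T_d converge at 9.8 − 2 = 7.8°C per km
Height above start = (8.94 − 2.7) / 7.8 = 0.8 km
LCL altitude = 1400 m + 800 m = 2200 m

2200 m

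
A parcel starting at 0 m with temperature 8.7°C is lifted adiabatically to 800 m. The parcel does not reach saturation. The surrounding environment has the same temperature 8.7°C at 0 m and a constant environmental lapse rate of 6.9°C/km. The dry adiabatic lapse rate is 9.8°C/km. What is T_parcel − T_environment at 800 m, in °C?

Parcel:
  0–800 m, dry: Δz = 0.8 km ⇒ ΔT = -7.84°C; T = 0.86°C
Environment:
  0–800 m, environment: Δz = 0.8 km ⇒ ΔT = -5.52°C; T = 3.18°C
T_parcel − T_env = 0.86 − 3.18 = -2.32°C

-2.32°C (parcel cooler than environment)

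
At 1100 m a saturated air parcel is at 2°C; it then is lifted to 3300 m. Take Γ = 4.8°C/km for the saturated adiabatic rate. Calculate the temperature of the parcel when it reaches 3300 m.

From 1100 m to 3300 m (saturated adiabatic): cools by 4.8 × 2.2 = 10.56°C, giving -8.56°C.

-8.56°C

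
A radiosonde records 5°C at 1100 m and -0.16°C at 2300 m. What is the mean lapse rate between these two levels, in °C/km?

Γ = −ΔT/Δz = (5 − (-0.16)) / (2300 − 1100) m
  = 5.16°C / 1.2 km = 4.3°C/km

4.3°C/km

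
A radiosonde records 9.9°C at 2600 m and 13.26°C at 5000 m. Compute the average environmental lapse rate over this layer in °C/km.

-1.4°C/km

Γ = −ΔT/Δz = (9.9 − 13.26) / (5000 − 2600) m
  = -3.36°C / 2.4 km = -1.4°C/km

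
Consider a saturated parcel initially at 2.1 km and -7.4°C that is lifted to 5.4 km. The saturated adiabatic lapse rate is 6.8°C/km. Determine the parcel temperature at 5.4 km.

-29.84°C

From 2100 m to 5400 m (saturated adiabatic): cools by 6.8 × 3.3 = 22.44°C, giving -29.84°C.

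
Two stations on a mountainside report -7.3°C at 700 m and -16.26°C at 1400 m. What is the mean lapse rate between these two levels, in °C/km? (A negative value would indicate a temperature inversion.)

12.8°C/km

Γ = −ΔT/Δz = (-7.3 − (-16.26)) / (1400 − 700) m
  = 8.96°C / 0.7 km = 12.8°C/km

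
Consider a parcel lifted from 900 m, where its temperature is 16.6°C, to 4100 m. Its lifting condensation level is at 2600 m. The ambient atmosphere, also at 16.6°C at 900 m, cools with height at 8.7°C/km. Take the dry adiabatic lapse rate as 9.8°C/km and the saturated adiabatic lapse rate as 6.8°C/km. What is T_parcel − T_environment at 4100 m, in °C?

+0.98°C (parcel warmer than environment)

Parcel:
  900–2600 m, dry: Δz = 1.7 km ⇒ ΔT = -16.66°C; T = -0.06°C
  2600–4100 m, saturated: Δz = 1.5 km ⇒ ΔT = -10.2°C; T = -10.26°C
Environment:
  900–4100 m, environment: Δz = 3.2 km ⇒ ΔT = -27.84°C; T = -11.24°C
T_parcel − T_env = -10.26 − (-11.24) = +0.98°C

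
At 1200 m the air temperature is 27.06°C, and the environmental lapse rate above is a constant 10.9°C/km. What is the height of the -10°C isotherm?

Height above start = (27.06 − (-10)) / 10.9 = 3.4 km
Altitude = 1200 m + 3400 m = 4600 m

4600 m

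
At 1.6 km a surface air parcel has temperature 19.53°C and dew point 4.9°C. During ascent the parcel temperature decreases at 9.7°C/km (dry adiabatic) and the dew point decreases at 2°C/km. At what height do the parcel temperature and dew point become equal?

T and T_d converge at 9.7 − 2 = 7.7°C per km
Height above start = (19.53 − 4.9) / 7.7 = 1.9 km
LCL altitude = 1600 m + 1900 m = 3500 m

3.5 km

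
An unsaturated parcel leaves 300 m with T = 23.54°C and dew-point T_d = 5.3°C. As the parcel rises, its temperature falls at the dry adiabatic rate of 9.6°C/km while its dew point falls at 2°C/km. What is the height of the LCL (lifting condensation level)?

T and T_d converge at 9.6 − 2 = 7.6°C per km
Height above start = (23.54 − 5.3) / 7.6 = 2.4 km
LCL altitude = 300 m + 2400 m = 2700 m

2700 m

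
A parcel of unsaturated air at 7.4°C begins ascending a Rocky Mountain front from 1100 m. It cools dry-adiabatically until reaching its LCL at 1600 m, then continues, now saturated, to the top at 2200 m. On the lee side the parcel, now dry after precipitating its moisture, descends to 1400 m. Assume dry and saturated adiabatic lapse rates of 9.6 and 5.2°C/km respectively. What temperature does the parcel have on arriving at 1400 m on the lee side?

1100–1600 m, dry: Δz = 0.5 km ⇒ ΔT = -4.8°C; T = 2.6°C
1600–2200 m, saturated: Δz = 0.6 km ⇒ ΔT = -3.12°C; T = -0.52°C
2200–1400 m, dry descent: Δz = 0.8 km ⇒ ΔT = +7.68°C; T = 7.16°C

7.16°C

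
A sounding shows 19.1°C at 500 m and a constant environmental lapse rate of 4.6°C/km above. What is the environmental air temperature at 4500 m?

Environmental to 4500 m: -4.6 × 4 km = -18.4°C, so T = 0.7°C.

0.7°C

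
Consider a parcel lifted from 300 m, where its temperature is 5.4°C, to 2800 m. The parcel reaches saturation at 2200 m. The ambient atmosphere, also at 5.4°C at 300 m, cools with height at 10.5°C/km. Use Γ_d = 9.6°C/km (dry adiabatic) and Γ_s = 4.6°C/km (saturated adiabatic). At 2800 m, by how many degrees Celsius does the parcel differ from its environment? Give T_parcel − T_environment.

+5.25°C (parcel warmer than environment)

Parcel:
  From 300 m to 2200 m (dry): cools by 9.6 × 1.9 = 18.24°C, giving -12.84°C.
  From 2200 m to 2800 m (saturated): cools by 4.6 × 0.6 = 2.76°C, giving -15.6°C.
Environment:
  From 300 m to 2800 m (environment): cools by 10.5 × 2.5 = 26.25°C, giving -20.85°C.
T_parcel − T_env = -15.6 − (-20.85) = +5.25°C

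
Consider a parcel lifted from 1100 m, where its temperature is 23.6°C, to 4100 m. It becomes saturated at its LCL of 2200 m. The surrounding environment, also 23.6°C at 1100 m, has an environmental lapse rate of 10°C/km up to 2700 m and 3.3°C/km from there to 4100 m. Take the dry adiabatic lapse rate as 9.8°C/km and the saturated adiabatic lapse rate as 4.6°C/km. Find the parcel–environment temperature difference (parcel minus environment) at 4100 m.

Parcel:
  1100–2200 m, dry: Δz = 1.1 km ⇒ ΔT = -10.78°C; T = 12.82°C
  2200–4100 m, saturated: Δz = 1.9 km ⇒ ΔT = -8.74°C; T = 4.08°C
Environment:
  1100–2700 m, environment, lower layer: Δz = 1.6 km ⇒ ΔT = -16°C; T = 7.6°C
  2700–4100 m, environment, upper layer: Δz = 1.4 km ⇒ ΔT = -4.62°C; T = 2.98°C
T_parcel − T_env = 4.08 − 2.98 = +1.1°C

+1.1°C (parcel warmer than environment)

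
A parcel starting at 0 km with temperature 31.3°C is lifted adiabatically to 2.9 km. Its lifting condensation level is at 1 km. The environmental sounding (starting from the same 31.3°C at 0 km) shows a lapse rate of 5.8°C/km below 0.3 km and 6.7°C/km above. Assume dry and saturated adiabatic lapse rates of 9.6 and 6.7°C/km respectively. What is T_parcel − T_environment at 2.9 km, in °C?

Parcel:
  0–1000 m, dry: Δz = 1 km ⇒ ΔT = -9.6°C; T = 21.7°C
  1000–2900 m, saturated: Δz = 1.9 km ⇒ ΔT = -12.73°C; T = 8.97°C
Environment:
  0–300 m, environment, lower layer: Δz = 0.3 km ⇒ ΔT = -1.74°C; T = 29.56°C
  300–2900 m, environment, upper layer: Δz = 2.6 km ⇒ ΔT = -17.42°C; T = 12.14°C
T_parcel − T_env = 8.97 − 12.14 = -3.17°C

-3.17°C (parcel cooler than environment)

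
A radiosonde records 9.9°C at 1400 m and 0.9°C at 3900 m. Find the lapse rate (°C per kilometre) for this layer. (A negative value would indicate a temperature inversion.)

3.6°C/km

Γ = −ΔT/Δz = (9.9 − 0.9) / (3900 − 1400) m
  = 9°C / 2.5 km = 3.6°C/km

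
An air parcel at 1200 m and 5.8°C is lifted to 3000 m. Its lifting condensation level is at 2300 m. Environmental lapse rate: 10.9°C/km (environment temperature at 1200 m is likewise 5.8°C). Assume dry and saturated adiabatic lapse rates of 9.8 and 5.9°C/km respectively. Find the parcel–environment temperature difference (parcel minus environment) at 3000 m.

+4.71°C (parcel warmer than environment)

Parcel:
  1200–2300 m, dry: Δz = 1.1 km ⇒ ΔT = -10.78°C; T = -4.98°C
  2300–3000 m, saturated: Δz = 0.7 km ⇒ ΔT = -4.13°C; T = -9.11°C
Environment:
  1200–3000 m, environment: Δz = 1.8 km ⇒ ΔT = -19.62°C; T = -13.82°C
T_parcel − T_env = -9.11 − (-13.82) = +4.71°C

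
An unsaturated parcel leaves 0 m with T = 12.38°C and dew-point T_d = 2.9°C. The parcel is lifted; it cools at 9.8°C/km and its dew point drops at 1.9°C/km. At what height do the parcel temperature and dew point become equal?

T and T_d converge at 9.8 − 1.9 = 7.9°C per km
Height above start = (12.38 − 2.9) / 7.9 = 1.2 km
LCL altitude = 0 m + 1200 m = 1200 m

1200 m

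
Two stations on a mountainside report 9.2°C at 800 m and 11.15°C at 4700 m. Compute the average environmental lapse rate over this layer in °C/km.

Γ = −ΔT/Δz = (9.2 − 11.15) / (4700 − 800) m
  = -1.95°C / 3.9 km = -0.5°C/km

-0.5°C/km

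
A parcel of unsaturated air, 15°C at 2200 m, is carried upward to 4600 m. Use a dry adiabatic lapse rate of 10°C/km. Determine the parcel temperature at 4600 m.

-9°C

From 2200 m to 4600 m (dry adiabatic): cools by 10 × 2.4 = 24°C, giving -9°C.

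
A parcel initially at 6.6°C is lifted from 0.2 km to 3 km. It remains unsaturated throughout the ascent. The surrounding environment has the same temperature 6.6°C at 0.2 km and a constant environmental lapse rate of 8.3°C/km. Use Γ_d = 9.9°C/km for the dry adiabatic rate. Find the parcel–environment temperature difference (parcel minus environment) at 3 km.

-4.48°C (parcel cooler than environment)

Parcel:
  Dry to 3000 m: -9.9 × 2.8 km = -27.72°C, so T = -21.12°C.
Environment:
  Environment to 3000 m: -8.3 × 2.8 km = -23.24°C, so T = -16.64°C.
T_parcel − T_env = -21.12 − (-16.64) = -4.48°C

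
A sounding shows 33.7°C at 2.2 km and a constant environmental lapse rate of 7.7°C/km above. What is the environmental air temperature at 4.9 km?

12.91°C

2200 → 4900 m (environmental, 7.7°C/km): ΔT = -7.7 × 2.7 = -20.79°C → T = 12.91°C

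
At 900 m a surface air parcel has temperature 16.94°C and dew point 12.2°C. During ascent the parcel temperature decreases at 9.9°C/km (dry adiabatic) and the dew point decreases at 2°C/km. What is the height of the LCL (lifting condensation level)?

T and T_d converge at 9.9 − 2 = 7.9°C per km
Height above start = (16.94 − 12.2) / 7.9 = 0.6 km
LCL altitude = 900 m + 600 m = 1500 m

1500 m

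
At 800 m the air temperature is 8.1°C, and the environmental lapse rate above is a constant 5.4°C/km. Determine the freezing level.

2300 m

Height above start = (8.1 − 0) / 5.4 = 1.5 km
Altitude = 800 m + 1500 m = 2300 m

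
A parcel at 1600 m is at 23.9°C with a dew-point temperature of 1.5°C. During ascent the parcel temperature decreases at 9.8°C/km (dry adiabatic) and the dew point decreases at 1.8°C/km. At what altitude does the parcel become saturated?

4400 m

T and T_d converge at 9.8 − 1.8 = 8°C per km
Height above start = (23.9 − 1.5) / 8 = 2.8 km
LCL altitude = 1600 m + 2800 m = 4400 m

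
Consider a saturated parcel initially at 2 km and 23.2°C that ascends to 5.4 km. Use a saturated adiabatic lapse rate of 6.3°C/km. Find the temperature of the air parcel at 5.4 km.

2000 → 5400 m (saturated adiabatic, 6.3°C/km): ΔT = -6.3 × 3.4 = -21.42°C → T = 1.78°C

1.78°C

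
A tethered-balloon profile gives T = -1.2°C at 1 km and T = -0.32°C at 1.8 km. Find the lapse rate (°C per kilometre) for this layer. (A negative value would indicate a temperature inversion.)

-1.1°C/km

Γ = −ΔT/Δz = (-1.2 − (-0.32)) / (1800 − 1000) m
  = -0.88°C / 0.8 km = -1.1°C/km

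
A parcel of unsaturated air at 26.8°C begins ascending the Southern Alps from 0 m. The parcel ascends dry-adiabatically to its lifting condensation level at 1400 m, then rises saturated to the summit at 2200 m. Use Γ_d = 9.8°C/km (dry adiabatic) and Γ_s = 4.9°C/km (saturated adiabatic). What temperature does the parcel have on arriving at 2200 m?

0–1400 m, dry: Δz = 1.4 km ⇒ ΔT = -13.72°C; T = 13.08°C
1400–2200 m, saturated: Δz = 0.8 km ⇒ ΔT = -3.92°C; T = 9.16°C

9.16°C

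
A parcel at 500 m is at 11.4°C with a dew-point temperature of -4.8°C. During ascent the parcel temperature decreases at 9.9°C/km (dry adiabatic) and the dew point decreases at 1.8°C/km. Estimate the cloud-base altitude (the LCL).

2500 m

T and T_d converge at 9.9 − 1.8 = 8.1°C per km
Height above start = (11.4 − (-4.8)) / 8.1 = 2 km
LCL altitude = 500 m + 2000 m = 2500 m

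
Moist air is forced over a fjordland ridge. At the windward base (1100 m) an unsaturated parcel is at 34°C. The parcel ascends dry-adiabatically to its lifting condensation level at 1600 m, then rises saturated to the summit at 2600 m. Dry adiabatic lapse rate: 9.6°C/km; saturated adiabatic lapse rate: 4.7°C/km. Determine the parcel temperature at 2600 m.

24.5°C

1100 → 1600 m (dry, 9.6°C/km): ΔT = -9.6 × 0.5 = -4.8°C → T = 29.2°C
1600 → 2600 m (saturated, 4.7°C/km): ΔT = -4.7 × 1 = -4.7°C → T = 24.5°C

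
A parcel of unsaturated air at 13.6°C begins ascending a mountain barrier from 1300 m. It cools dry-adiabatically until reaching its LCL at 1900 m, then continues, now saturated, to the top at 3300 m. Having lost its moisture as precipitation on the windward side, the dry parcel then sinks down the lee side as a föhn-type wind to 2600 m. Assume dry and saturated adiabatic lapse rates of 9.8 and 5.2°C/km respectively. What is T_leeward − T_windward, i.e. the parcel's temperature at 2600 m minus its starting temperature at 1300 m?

-6.3°C

1300 → 1900 m (dry, 9.8°C/km): ΔT = -9.8 × 0.6 = -5.88°C → T = 7.72°C
1900 → 3300 m (saturated, 5.2°C/km): ΔT = -5.2 × 1.4 = -7.28°C → T = 0.44°C
3300 → 2600 m (dry descent, 9.8°C/km): ΔT = +9.8 × 0.7 = +6.86°C → T = 7.3°C
Net change vs windward start: 7.3 − 13.6 = -6.3°C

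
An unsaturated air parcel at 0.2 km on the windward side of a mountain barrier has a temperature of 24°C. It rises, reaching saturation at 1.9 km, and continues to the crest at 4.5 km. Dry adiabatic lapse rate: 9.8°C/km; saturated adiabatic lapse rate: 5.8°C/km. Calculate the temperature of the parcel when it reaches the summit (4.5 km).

-7.74°C

200–1900 m, dry: Δz = 1.7 km ⇒ ΔT = -16.66°C; T = 7.34°C
1900–4500 m, saturated: Δz = 2.6 km ⇒ ΔT = -15.08°C; T = -7.74°C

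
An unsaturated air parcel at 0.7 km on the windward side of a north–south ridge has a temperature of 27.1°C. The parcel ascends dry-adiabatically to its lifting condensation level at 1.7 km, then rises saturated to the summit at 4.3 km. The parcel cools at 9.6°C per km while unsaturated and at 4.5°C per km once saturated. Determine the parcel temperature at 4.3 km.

5.8°C

700 → 1700 m (dry, 9.6°C/km): ΔT = -9.6 × 1 = -9.6°C → T = 17.5°C
1700 → 4300 m (saturated, 4.5°C/km): ΔT = -4.5 × 2.6 = -11.7°C → T = 5.8°C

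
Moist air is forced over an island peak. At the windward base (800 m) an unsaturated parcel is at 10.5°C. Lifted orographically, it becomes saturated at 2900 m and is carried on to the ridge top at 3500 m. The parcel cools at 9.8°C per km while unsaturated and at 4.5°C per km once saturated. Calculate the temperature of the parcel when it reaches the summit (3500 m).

Dry to 2900 m: -9.8 × 2.1 km = -20.58°C, so T = -10.08°C.
Saturated to 3500 m: -4.5 × 0.6 km = -2.7°C, so T = -12.78°C.

-12.78°C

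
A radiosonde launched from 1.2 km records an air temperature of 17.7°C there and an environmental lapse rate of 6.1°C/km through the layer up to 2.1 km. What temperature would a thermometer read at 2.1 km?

12.21°C

1200–2100 m, environmental: Δz = 0.9 km ⇒ ΔT = -5.49°C; T = 12.21°C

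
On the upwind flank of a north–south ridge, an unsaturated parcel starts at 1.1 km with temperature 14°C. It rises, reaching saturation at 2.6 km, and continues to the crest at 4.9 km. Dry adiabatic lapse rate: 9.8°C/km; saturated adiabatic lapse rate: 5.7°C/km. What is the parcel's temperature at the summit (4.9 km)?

Dry to 2600 m: -9.8 × 1.5 km = -14.7°C, so T = -0.7°C.
Saturated to 4900 m: -5.7 × 2.3 km = -13.11°C, so T = -13.81°C.

-13.81°C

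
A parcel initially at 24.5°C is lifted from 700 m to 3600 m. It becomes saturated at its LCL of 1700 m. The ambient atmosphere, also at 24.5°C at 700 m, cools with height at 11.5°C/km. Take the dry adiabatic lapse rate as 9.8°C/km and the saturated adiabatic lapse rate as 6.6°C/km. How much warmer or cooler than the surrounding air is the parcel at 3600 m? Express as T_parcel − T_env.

Parcel:
  From 700 m to 1700 m (dry): cools by 9.8 × 1 = 9.8°C, giving 14.7°C.
  From 1700 m to 3600 m (saturated): cools by 6.6 × 1.9 = 12.54°C, giving 2.16°C.
Environment:
  From 700 m to 3600 m (environment): cools by 11.5 × 2.9 = 33.35°C, giving -8.85°C.
T_parcel − T_env = 2.16 − (-8.85) = +11.01°C

+11.01°C (parcel warmer than environment)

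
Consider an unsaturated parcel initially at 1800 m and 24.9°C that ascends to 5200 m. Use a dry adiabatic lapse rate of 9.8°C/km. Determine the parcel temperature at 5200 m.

1800 → 5200 m (dry adiabatic, 9.8°C/km): ΔT = -9.8 × 3.4 = -33.32°C → T = -8.42°C

-8.42°C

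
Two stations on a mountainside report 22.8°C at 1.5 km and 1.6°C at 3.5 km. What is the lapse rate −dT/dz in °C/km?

10.6°C/km

Γ = −ΔT/Δz = (22.8 − 1.6) / (3500 − 1500) m
  = 21.2°C / 2 km = 10.6°C/km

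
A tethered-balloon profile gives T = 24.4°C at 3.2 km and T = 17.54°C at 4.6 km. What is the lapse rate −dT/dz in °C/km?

4.9°C/km

Γ = −ΔT/Δz = (24.4 − 17.54) / (4600 − 3200) m
  = 6.86°C / 1.4 km = 4.9°C/km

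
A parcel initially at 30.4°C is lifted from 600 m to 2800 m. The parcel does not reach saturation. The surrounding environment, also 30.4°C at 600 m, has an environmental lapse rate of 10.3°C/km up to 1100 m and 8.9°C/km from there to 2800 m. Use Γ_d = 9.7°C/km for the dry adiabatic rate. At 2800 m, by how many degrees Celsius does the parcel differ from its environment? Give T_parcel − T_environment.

Parcel:
  600–2800 m, dry: Δz = 2.2 km ⇒ ΔT = -21.34°C; T = 9.06°C
Environment:
  600–1100 m, environment, lower layer: Δz = 0.5 km ⇒ ΔT = -5.15°C; T = 25.25°C
  1100–2800 m, environment, upper layer: Δz = 1.7 km ⇒ ΔT = -15.13°C; T = 10.12°C
T_parcel − T_env = 9.06 − 10.12 = -1.06°C

-1.06°C (parcel cooler than environment)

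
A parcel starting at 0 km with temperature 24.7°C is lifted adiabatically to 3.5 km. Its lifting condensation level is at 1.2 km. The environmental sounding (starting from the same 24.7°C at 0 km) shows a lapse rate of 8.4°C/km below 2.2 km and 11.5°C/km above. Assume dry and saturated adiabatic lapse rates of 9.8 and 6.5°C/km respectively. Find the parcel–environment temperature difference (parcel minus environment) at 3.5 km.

+6.72°C (parcel warmer than environment)

Parcel:
  From 0 m to 1200 m (dry): cools by 9.8 × 1.2 = 11.76°C, giving 12.94°C.
  From 1200 m to 3500 m (saturated): cools by 6.5 × 2.3 = 14.95°C, giving -2.01°C.
Environment:
  From 0 m to 2200 m (environment, lower layer): cools by 8.4 × 2.2 = 18.48°C, giving 6.22°C.
  From 2200 m to 3500 m (environment, upper layer): cools by 11.5 × 1.3 = 14.95°C, giving -8.73°C.
T_parcel − T_env = -2.01 − (-8.73) = +6.72°C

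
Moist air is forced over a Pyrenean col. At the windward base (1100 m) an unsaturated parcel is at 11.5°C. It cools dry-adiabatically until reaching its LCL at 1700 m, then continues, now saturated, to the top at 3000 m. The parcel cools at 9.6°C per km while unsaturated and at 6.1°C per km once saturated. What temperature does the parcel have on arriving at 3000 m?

Dry to 1700 m: -9.6 × 0.6 km = -5.76°C, so T = 5.74°C.
Saturated to 3000 m: -6.1 × 1.3 km = -7.93°C, so T = -2.19°C.

-2.19°C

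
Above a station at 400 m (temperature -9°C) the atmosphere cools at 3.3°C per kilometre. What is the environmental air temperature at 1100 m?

-11.31°C

Environmental to 1100 m: -3.3 × 0.7 km = -2.31°C, so T = -11.31°C.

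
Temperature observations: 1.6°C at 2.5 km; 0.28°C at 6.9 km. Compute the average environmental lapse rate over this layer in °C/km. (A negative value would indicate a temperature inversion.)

Γ = −ΔT/Δz = (1.6 − 0.28) / (6900 − 2500) m
  = 1.32°C / 4.4 km = 0.3°C/km

0.3°C/km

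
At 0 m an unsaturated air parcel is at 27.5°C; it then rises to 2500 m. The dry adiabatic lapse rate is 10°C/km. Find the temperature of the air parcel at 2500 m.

2.5°C

From 0 m to 2500 m (dry adiabatic): cools by 10 × 2.5 = 25°C, giving 2.5°C.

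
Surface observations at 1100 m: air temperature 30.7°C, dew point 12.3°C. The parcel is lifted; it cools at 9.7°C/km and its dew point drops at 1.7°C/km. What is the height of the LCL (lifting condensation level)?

3400 m

T and T_d converge at 9.7 − 1.7 = 8°C per km
Height above start = (30.7 − 12.3) / 8 = 2.3 km
LCL altitude = 1100 m + 2300 m = 3400 m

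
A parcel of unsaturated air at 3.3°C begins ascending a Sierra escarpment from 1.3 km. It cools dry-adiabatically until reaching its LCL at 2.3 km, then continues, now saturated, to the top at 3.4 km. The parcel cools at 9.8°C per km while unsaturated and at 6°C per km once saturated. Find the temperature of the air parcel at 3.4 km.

Dry to 2300 m: -9.8 × 1 km = -9.8°C, so T = -6.5°C.
Saturated to 3400 m: -6 × 1.1 km = -6.6°C, so T = -13.1°C.

-13.1°C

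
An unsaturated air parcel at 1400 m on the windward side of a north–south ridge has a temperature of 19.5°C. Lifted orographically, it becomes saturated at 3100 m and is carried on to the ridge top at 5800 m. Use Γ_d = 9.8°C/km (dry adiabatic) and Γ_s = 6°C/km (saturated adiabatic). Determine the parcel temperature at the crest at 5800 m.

Dry to 3100 m: -9.8 × 1.7 km = -16.66°C, so T = 2.84°C.
Saturated to 5800 m: -6 × 2.7 km = -16.2°C, so T = -13.36°C.

-13.36°C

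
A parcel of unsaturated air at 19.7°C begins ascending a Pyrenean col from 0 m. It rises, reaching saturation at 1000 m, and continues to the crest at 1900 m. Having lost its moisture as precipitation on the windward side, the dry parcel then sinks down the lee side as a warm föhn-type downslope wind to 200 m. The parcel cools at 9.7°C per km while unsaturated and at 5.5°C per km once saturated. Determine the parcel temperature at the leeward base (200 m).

21.54°C

0–1000 m, dry: Δz = 1 km ⇒ ΔT = -9.7°C; T = 10°C
1000–1900 m, saturated: Δz = 0.9 km ⇒ ΔT = -4.95°C; T = 5.05°C
1900–200 m, dry descent: Δz = 1.7 km ⇒ ΔT = +16.49°C; T = 21.54°C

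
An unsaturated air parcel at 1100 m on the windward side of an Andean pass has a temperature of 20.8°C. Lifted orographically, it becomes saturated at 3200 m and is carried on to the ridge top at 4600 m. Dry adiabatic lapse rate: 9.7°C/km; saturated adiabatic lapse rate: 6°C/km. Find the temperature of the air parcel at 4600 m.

-7.97°C

Dry to 3200 m: -9.7 × 2.1 km = -20.37°C, so T = 0.43°C.
Saturated to 4600 m: -6 × 1.4 km = -8.4°C, so T = -7.97°C.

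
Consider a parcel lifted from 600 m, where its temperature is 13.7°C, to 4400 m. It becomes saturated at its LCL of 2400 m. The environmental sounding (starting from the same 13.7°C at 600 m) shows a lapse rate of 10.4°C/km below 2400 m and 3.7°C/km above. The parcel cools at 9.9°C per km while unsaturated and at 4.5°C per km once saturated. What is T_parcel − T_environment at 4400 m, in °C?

-0.7°C (parcel cooler than environment)

Parcel:
  600 → 2400 m (dry, 9.9°C/km): ΔT = -9.9 × 1.8 = -17.82°C → T = -4.12°C
  2400 → 4400 m (saturated, 4.5°C/km): ΔT = -4.5 × 2 = -9°C → T = -13.12°C
Environment:
  600 → 2400 m (environment, lower layer, 10.4°C/km): ΔT = -10.4 × 1.8 = -18.72°C → T = -5.02°C
  2400 → 4400 m (environment, upper layer, 3.7°C/km): ΔT = -3.7 × 2 = -7.4°C → T = -12.42°C
T_parcel − T_env = -13.12 − (-12.42) = -0.7°C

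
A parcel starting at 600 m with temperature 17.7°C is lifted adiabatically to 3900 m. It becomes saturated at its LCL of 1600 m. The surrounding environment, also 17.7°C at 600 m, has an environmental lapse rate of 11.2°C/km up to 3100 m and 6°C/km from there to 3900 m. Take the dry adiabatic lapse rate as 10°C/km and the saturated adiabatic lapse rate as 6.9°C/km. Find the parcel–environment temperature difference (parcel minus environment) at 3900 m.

+6.93°C (parcel warmer than environment)

Parcel:
  600–1600 m, dry: Δz = 1 km ⇒ ΔT = -10°C; T = 7.7°C
  1600–3900 m, saturated: Δz = 2.3 km ⇒ ΔT = -15.87°C; T = -8.17°C
Environment:
  600–3100 m, environment, lower layer: Δz = 2.5 km ⇒ ΔT = -28°C; T = -10.3°C
  3100–3900 m, environment, upper layer: Δz = 0.8 km ⇒ ΔT = -4.8°C; T = -15.1°C
T_parcel − T_env = -8.17 − (-15.1) = +6.93°C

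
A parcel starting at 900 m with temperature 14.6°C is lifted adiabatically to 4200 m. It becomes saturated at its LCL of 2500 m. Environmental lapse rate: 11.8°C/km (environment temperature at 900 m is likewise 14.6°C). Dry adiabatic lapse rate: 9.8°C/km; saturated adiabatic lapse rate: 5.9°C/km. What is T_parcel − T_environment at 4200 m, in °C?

+13.23°C (parcel warmer than environment)

Parcel:
  From 900 m to 2500 m (dry): cools by 9.8 × 1.6 = 15.68°C, giving -1.08°C.
  From 2500 m to 4200 m (saturated): cools by 5.9 × 1.7 = 10.03°C, giving -11.11°C.
Environment:
  From 900 m to 4200 m (environment): cools by 11.8 × 3.3 = 38.94°C, giving -24.34°C.
T_parcel − T_env = -11.11 − (-24.34) = +13.23°C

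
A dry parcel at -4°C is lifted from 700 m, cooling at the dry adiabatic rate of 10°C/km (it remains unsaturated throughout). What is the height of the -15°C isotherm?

Height above start = (-4 − (-15)) / 10 = 1.1 km
Altitude = 700 m + 1100 m = 1800 m

1800 m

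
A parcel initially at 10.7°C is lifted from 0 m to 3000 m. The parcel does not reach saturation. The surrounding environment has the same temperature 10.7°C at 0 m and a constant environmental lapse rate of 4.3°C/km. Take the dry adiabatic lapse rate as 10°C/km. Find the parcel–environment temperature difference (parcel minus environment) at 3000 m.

-17.1°C (parcel cooler than environment)

Parcel:
  From 0 m to 3000 m (dry): cools by 10 × 3 = 30°C, giving -19.3°C.
Environment:
  From 0 m to 3000 m (environment): cools by 4.3 × 3 = 12.9°C, giving -2.2°C.
T_parcel − T_env = -19.3 − (-2.2) = -17.1°C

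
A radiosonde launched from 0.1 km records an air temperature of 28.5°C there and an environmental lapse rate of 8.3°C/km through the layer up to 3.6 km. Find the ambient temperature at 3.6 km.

-0.55°C

100 → 3600 m (environmental, 8.3°C/km): ΔT = -8.3 × 3.5 = -29.05°C → T = -0.55°C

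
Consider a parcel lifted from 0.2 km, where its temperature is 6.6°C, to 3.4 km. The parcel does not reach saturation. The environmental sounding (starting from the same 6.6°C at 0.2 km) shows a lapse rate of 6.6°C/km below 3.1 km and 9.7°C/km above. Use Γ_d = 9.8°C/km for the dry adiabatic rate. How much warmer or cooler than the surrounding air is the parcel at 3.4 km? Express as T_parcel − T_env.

Parcel:
  Dry to 3400 m: -9.8 × 3.2 km = -31.36°C, so T = -24.76°C.
Environment:
  Environment, lower layer to 3100 m: -6.6 × 2.9 km = -19.14°C, so T = -12.54°C.
  Environment, upper layer to 3400 m: -9.7 × 0.3 km = -2.91°C, so T = -15.45°C.
T_parcel − T_env = -24.76 − (-15.45) = -9.31°C

-9.31°C (parcel cooler than environment)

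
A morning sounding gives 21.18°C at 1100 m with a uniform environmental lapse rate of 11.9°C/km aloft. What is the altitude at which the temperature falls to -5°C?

3300 m

Height above start = (21.18 − (-5)) / 11.9 = 2.2 km
Altitude = 1100 m + 2200 m = 3300 m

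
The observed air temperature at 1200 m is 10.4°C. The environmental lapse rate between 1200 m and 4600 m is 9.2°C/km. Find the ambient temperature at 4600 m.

-20.88°C

1200 → 4600 m (environmental, 9.2°C/km): ΔT = -9.2 × 3.4 = -31.28°C → T = -20.88°C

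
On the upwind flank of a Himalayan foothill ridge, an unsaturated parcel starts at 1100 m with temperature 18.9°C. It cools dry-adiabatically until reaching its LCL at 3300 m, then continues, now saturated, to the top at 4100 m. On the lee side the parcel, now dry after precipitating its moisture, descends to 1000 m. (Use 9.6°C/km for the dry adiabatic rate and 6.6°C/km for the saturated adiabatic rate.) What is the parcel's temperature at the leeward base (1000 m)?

1100–3300 m, dry: Δz = 2.2 km ⇒ ΔT = -21.12°C; T = -2.22°C
3300–4100 m, saturated: Δz = 0.8 km ⇒ ΔT = -5.28°C; T = -7.5°C
4100–1000 m, dry descent: Δz = 3.1 km ⇒ ΔT = +29.76°C; T = 22.26°C

22.26°C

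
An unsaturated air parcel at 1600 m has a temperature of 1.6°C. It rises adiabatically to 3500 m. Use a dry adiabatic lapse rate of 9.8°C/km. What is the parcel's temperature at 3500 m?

Dry adiabatic to 3500 m: -9.8 × 1.9 km = -18.62°C, so T = -17.02°C.

-17.02°C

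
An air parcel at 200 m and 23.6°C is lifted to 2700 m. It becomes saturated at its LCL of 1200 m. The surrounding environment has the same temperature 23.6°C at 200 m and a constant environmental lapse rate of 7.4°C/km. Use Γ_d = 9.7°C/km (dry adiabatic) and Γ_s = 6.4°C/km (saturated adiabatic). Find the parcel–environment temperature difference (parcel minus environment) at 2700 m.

-0.8°C (parcel cooler than environment)

Parcel:
  200 → 1200 m (dry, 9.7°C/km): ΔT = -9.7 × 1 = -9.7°C → T = 13.9°C
  1200 → 2700 m (saturated, 6.4°C/km): ΔT = -6.4 × 1.5 = -9.6°C → T = 4.3°C
Environment:
  200 → 2700 m (environment, 7.4°C/km): ΔT = -7.4 × 2.5 = -18.5°C → T = 5.1°C
T_parcel − T_env = 4.3 − 5.1 = -0.8°C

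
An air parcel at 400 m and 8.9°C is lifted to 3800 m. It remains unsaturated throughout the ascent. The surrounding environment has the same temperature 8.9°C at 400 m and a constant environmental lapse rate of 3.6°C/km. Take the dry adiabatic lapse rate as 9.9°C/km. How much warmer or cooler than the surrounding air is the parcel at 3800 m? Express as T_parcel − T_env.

-21.42°C (parcel cooler than environment)

Parcel:
  400–3800 m, dry: Δz = 3.4 km ⇒ ΔT = -33.66°C; T = -24.76°C
Environment:
  400–3800 m, environment: Δz = 3.4 km ⇒ ΔT = -12.24°C; T = -3.34°C
T_parcel − T_env = -24.76 − (-3.34) = -21.42°C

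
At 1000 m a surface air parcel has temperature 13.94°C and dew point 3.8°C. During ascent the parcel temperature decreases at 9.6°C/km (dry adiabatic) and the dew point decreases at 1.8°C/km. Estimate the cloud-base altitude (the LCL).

2300 m

T and T_d converge at 9.6 − 1.8 = 7.8°C per km
Height above start = (13.94 − 3.8) / 7.8 = 1.3 km
LCL altitude = 1000 m + 1300 m = 2300 m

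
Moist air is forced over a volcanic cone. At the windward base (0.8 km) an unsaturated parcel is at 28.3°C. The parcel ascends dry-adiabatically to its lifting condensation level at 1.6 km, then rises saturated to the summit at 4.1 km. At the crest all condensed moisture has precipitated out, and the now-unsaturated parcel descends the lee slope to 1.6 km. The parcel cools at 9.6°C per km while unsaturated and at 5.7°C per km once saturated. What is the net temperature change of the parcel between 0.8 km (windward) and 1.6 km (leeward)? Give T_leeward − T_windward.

+2.07°C

800–1600 m, dry: Δz = 0.8 km ⇒ ΔT = -7.68°C; T = 20.62°C
1600–4100 m, saturated: Δz = 2.5 km ⇒ ΔT = -14.25°C; T = 6.37°C
4100–1600 m, dry descent: Δz = 2.5 km ⇒ ΔT = +24°C; T = 30.37°C
Net change vs windward start: 30.37 − 28.3 = +2.07°C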